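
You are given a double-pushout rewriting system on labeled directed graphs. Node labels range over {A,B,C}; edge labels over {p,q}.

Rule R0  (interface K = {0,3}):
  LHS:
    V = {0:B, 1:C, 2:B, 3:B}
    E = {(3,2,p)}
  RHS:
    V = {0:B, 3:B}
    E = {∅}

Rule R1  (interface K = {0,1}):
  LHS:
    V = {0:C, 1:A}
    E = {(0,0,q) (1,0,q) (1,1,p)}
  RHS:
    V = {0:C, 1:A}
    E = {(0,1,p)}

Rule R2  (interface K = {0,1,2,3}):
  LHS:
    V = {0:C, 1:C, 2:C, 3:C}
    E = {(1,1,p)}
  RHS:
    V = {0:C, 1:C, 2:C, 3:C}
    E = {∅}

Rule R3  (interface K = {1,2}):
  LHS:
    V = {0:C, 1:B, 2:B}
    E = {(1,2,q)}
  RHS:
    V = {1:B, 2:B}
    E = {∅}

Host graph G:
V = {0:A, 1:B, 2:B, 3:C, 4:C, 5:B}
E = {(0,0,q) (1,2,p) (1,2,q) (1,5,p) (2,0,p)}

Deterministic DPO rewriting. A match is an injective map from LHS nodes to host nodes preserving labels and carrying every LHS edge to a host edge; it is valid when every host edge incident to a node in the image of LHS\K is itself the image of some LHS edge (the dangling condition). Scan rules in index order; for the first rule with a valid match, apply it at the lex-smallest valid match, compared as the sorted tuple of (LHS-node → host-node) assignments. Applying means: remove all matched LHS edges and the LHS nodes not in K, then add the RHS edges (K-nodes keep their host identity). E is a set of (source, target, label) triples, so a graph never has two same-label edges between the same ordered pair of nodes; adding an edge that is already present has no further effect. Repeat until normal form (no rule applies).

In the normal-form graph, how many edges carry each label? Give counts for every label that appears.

Answer: p:2 q:1

Steps:
initial: |V|=6 |E|=5  E = 0-q->0 1-p->2 1-q->2 1-p->5 2-p->0
step 1: apply R0 at {0↦2, 1↦3, 2↦5, 3↦1}  → |V|=4 |E|=4  E = 0-q->0 1-p->2 1-q->2 2-p->0
step 2: apply R3 at {0↦4, 1↦1, 2↦2}  → |V|=3 |E|=3  E = 0-q->0 1-p->2 2-p->0
normal form: no rule applies after step 2
NF edges: [(0, 0, 'q'), (1, 2, 'p'), (2, 0, 'p')]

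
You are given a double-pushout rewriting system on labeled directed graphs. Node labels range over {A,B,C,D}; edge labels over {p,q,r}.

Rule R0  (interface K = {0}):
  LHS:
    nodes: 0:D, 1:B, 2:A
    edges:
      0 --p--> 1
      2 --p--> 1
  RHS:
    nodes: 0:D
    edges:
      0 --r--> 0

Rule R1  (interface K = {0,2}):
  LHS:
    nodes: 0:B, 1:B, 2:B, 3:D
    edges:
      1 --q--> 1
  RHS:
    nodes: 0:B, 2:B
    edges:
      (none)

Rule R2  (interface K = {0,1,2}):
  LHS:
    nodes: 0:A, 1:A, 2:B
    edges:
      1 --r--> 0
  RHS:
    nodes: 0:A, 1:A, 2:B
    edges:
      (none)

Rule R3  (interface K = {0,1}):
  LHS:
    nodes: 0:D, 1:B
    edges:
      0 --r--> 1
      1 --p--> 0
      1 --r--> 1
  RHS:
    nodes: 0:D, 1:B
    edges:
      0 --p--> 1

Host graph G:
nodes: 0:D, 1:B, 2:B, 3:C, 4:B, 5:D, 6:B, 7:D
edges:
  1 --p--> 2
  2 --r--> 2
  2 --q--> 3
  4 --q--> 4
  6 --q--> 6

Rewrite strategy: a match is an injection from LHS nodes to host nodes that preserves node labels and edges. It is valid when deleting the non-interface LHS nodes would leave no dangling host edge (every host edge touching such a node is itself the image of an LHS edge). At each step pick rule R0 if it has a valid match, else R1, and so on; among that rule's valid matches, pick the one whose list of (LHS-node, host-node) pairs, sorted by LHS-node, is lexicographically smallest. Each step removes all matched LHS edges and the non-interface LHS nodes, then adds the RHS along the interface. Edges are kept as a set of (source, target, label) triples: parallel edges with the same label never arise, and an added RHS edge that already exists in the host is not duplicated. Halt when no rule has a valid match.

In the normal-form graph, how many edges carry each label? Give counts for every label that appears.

Answer: p:1 q:1 r:1

Rewrite trace:
start.  V:8 E:5  edges: 1-p->2 2-r->2 2-q->3 4-q->4 6-q->6
1. fire R1 via {0↦1, 1↦4, 2↦2, 3↦0}  →  V:6 E:4  edges: 1-p->2 2-r->2 2-q->3 6-q->6
2. fire R1 via {0↦1, 1↦6, 2↦2, 3↦5}  →  V:4 E:3  edges: 1-p->2 2-r->2 2-q->3
normal form: no rule applies after step 2
NF edges: [(1, 2, 'p'), (2, 2, 'r'), (2, 3, 'q')]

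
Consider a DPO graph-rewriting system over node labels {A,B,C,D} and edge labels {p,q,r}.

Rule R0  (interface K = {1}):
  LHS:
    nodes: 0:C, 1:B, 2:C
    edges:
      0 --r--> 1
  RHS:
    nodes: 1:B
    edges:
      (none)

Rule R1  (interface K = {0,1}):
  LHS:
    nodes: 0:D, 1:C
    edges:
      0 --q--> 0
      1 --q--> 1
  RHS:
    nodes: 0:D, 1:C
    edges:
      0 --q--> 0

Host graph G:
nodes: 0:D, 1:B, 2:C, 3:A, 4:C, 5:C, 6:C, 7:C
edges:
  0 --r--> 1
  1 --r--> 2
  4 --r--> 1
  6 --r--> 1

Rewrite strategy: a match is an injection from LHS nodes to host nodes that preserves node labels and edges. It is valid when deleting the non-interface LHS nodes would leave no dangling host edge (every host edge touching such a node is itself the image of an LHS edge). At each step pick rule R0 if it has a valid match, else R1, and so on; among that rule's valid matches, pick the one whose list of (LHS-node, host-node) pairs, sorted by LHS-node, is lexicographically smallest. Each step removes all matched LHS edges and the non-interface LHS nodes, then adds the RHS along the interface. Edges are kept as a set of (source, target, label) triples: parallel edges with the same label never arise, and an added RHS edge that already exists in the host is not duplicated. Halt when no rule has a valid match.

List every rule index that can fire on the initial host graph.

Answer: [R0]

Rewrite trace:
R0: 4 valid matches — {0↦4, 1↦1, 2↦5}, {0↦4, 1↦1, 2↦7}, {0↦6, 1↦1, 2↦5} (+1 more)
R1: no valid match — LHS pattern not found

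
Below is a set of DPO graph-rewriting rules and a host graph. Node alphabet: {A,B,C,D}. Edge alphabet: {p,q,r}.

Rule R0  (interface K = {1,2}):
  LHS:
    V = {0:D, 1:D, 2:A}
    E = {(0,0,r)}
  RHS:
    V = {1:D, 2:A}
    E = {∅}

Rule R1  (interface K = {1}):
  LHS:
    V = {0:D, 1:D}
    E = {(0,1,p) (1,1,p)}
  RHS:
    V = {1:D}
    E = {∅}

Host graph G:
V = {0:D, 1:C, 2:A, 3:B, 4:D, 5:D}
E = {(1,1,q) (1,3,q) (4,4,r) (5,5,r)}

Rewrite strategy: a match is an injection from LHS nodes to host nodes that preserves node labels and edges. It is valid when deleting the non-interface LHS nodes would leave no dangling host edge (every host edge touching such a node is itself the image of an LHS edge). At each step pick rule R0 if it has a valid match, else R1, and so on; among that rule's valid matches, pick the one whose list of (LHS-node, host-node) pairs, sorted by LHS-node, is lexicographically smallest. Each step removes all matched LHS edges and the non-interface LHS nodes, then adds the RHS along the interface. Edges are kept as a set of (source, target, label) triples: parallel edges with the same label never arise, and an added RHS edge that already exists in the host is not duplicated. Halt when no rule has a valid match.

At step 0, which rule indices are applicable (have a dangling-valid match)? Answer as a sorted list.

R0: 4 valid matches — {0↦4, 1↦0, 2↦2}, {0↦4, 1↦5, 2↦2}, {0↦5, 1↦0, 2↦2} (+1 more)
R1: no valid match — LHS pattern not found

Answer: [R0]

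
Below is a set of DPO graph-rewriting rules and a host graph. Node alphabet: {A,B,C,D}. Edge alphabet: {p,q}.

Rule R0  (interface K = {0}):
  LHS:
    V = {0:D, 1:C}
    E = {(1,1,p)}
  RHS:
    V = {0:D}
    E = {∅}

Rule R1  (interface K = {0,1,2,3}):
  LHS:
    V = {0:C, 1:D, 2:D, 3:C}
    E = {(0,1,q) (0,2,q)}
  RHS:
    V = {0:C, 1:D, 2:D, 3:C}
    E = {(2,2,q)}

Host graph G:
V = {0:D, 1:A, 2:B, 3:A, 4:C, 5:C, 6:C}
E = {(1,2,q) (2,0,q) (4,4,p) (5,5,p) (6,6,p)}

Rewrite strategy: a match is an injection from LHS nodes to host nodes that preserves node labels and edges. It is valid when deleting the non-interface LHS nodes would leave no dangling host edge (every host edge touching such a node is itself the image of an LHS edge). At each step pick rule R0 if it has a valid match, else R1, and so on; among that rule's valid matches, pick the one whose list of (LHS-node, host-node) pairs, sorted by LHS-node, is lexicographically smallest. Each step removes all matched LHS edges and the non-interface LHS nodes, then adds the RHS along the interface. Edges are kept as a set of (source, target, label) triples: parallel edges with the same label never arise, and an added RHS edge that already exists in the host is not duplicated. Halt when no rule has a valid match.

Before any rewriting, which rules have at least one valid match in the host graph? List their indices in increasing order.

Answer: [R0]

Steps:
R0: 3 valid matches — {0↦0, 1↦4}, {0↦0, 1↦5}, {0↦0, 1↦6}
R1: no valid match — LHS pattern not found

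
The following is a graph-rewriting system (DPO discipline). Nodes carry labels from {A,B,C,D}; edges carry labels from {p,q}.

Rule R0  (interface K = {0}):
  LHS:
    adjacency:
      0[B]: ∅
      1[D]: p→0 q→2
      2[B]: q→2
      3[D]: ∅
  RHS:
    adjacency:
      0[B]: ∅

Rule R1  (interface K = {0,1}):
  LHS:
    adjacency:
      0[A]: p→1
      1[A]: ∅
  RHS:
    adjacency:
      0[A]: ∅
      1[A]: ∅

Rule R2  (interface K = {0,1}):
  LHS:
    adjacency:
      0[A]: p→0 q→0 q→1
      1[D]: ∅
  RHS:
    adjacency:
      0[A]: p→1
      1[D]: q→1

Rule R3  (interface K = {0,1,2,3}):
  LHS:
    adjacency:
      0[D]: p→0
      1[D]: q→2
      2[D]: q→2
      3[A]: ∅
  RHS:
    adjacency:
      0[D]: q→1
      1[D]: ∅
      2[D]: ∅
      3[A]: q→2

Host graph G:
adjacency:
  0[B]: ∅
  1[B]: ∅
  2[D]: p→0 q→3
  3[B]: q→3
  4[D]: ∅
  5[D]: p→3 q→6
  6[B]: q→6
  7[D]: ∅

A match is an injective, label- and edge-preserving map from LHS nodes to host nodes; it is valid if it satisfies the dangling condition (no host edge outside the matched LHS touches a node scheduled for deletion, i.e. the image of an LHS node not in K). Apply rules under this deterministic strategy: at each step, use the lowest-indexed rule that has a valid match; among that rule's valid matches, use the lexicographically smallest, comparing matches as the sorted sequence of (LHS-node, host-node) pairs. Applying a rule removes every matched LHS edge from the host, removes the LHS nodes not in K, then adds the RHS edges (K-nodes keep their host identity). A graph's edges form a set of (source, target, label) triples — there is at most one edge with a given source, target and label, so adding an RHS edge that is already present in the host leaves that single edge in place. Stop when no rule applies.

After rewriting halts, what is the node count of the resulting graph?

[0] host  ⇒  8 nodes, 6 edges  {2-p->0 2-q->3 3-q->3 5-p->3 5-q->6 6-q->6}
[1] R0 @ {0↦3, 1↦5, 2↦6, 3↦4}  ⇒  5 nodes, 3 edges  {2-p->0 2-q->3 3-q->3}
[2] R0 @ {0↦0, 1↦2, 2↦3, 3↦7}  ⇒  2 nodes, 0 edges  {∅}
halt: no rule applies after step 2
NF nodes: {0:B, 1:B}

Answer: 2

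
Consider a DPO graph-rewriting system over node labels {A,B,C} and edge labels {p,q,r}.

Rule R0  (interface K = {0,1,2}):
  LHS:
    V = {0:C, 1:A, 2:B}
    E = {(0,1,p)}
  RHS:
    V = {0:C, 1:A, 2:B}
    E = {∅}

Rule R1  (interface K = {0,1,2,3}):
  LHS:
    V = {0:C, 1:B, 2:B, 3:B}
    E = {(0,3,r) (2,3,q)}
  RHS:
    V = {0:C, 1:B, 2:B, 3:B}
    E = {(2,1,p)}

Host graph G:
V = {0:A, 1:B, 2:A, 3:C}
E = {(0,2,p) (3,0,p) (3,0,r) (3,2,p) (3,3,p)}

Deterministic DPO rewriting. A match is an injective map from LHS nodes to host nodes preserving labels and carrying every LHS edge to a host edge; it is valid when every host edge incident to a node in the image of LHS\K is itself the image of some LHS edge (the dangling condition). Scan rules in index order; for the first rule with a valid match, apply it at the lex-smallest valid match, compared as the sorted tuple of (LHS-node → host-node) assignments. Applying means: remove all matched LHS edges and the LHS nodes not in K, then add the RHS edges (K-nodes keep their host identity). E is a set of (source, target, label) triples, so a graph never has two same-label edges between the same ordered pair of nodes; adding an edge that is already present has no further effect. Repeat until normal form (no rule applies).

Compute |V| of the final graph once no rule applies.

initial: |V|=4 |E|=5  E = 0-p->2 3-p->0 3-r->0 3-p->2 3-p->3
step 1: apply R0 at {0↦3, 1↦0, 2↦1}  → |V|=4 |E|=4  E = 0-p->2 3-r->0 3-p->2 3-p->3
step 2: apply R0 at {0↦3, 1↦2, 2↦1}  → |V|=4 |E|=3  E = 0-p->2 3-r->0 3-p->3
normal form: no rule applies after step 2
NF nodes: {0:A, 1:B, 2:A, 3:C}

Answer: 4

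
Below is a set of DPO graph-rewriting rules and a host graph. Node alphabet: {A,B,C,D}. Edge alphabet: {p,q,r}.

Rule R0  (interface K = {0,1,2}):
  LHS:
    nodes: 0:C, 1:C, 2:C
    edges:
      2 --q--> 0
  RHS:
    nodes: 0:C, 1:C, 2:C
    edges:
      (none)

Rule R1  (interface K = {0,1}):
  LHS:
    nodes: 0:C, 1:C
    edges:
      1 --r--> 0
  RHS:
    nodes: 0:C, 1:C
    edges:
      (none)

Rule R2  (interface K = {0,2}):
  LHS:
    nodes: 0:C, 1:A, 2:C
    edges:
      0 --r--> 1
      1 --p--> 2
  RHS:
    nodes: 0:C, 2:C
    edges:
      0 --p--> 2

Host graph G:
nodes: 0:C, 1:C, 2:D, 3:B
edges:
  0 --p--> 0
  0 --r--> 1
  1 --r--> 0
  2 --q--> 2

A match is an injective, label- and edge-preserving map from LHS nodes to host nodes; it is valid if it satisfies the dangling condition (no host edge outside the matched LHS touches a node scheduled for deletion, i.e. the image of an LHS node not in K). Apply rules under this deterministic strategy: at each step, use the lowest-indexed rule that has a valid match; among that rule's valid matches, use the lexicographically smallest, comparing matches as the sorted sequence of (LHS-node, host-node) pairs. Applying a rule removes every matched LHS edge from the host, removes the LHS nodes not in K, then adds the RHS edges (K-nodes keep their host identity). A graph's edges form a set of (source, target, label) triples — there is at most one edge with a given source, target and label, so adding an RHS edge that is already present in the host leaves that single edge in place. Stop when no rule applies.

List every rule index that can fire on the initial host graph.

Answer: [R1]

Rewrite trace:
R0: no valid match — LHS pattern not found
R1: 2 valid matches — {0↦0, 1↦1}, {0↦1, 1↦0}
R2: no valid match — LHS pattern not found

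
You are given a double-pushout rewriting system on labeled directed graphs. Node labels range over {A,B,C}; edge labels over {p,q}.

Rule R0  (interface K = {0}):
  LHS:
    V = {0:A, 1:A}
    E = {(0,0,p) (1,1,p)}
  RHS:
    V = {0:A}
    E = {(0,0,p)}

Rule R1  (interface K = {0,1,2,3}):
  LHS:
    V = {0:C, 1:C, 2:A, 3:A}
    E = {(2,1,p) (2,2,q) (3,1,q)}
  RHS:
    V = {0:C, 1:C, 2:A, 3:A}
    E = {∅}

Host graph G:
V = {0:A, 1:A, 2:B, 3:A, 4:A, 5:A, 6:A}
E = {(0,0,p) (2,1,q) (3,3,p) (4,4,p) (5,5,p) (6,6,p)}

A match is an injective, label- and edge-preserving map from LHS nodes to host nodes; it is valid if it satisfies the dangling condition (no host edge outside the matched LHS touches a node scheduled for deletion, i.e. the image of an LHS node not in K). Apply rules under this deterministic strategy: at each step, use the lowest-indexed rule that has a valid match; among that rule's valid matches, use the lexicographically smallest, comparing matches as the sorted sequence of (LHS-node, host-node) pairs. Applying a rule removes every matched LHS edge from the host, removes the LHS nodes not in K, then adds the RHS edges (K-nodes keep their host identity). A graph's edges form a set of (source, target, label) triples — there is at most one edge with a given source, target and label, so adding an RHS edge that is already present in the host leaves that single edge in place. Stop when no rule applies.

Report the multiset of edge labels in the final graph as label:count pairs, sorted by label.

Answer: p:1 q:1

Derivation:
initial: |V|=7 |E|=6  E = 0-p->0 2-q->1 3-p->3 4-p->4 5-p->5 6-p->6
step 1: apply R0 at {0↦0, 1↦3}  → |V|=6 |E|=5  E = 0-p->0 2-q->1 4-p->4 5-p->5 6-p->6
step 2: apply R0 at {0↦0, 1↦4}  → |V|=5 |E|=4  E = 0-p->0 2-q->1 5-p->5 6-p->6
step 3: apply R0 at {0↦0, 1↦5}  → |V|=4 |E|=3  E = 0-p->0 2-q->1 6-p->6
step 4: apply R0 at {0↦0, 1↦6}  → |V|=3 |E|=2  E = 0-p->0 2-q->1
normal form: no rule applies after step 4
NF edges: [(0, 0, 'p'), (2, 1, 'q')]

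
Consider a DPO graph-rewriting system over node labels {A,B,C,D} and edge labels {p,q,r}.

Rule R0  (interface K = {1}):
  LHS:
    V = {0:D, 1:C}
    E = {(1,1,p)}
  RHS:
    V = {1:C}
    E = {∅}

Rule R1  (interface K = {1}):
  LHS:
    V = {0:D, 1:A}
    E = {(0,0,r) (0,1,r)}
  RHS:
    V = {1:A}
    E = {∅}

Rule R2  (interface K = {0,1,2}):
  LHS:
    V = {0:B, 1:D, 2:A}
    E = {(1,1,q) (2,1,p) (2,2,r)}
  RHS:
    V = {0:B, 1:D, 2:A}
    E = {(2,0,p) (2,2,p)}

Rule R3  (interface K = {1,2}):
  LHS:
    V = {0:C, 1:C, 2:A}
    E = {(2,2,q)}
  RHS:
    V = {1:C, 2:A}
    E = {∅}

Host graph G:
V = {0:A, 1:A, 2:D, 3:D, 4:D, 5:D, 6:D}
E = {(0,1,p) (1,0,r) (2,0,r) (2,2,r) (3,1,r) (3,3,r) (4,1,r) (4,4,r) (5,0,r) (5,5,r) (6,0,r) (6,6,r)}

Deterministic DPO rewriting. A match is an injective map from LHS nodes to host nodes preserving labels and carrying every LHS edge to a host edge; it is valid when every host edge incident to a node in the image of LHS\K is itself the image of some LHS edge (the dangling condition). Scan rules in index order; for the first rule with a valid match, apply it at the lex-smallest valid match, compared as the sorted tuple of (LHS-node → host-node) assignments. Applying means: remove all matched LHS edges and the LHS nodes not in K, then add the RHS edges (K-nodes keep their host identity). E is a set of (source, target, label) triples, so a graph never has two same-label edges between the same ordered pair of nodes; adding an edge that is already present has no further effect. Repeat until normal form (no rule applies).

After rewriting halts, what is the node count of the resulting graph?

[0] host  ⇒  7 nodes, 12 edges  {0-p->1 1-r->0 2-r->0 2-r->2 3-r->1 3-r->3 4-r->1 4-r->4 5-r->0 5-r->5 6-r->0 6-r->6}
[1] R1 @ {0↦2, 1↦0}  ⇒  6 nodes, 10 edges  {0-p->1 1-r->0 3-r->1 3-r->3 4-r->1 4-r->4 5-r->0 5-r->5 6-r->0 6-r->6}
[2] R1 @ {0↦3, 1↦1}  ⇒  5 nodes, 8 edges  {0-p->1 1-r->0 4-r->1 4-r->4 5-r->0 5-r->5 6-r->0 6-r->6}
[3] R1 @ {0↦4, 1↦1}  ⇒  4 nodes, 6 edges  {0-p->1 1-r->0 5-r->0 5-r->5 6-r->0 6-r->6}
[4] R1 @ {0↦5, 1↦0}  ⇒  3 nodes, 4 edges  {0-p->1 1-r->0 6-r->0 6-r->6}
[5] R1 @ {0↦6, 1↦0}  ⇒  2 nodes, 2 edges  {0-p->1 1-r->0}
halt: no rule applies after step 5
NF nodes: {0:A, 1:A}

Answer: 2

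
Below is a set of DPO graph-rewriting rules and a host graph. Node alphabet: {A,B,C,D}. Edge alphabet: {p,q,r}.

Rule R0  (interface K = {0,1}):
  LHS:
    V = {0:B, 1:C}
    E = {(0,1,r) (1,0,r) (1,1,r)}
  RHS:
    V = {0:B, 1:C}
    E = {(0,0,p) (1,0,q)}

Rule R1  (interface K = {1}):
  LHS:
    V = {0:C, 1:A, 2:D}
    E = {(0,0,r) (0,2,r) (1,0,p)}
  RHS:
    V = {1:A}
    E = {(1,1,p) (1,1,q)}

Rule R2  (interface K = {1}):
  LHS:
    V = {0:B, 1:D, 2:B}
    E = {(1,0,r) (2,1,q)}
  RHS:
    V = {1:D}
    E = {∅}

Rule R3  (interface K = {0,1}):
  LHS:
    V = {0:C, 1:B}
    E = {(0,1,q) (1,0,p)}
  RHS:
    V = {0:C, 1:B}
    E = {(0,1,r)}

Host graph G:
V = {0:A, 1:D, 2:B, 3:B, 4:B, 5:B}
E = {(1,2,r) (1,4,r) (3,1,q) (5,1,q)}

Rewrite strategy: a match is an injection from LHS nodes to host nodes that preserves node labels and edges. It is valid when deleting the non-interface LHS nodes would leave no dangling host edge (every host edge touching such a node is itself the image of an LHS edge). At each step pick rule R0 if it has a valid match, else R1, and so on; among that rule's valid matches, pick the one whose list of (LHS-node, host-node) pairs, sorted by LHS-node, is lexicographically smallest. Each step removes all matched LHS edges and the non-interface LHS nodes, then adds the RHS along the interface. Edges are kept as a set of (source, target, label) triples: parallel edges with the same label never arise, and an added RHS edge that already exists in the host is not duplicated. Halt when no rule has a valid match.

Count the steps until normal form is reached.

Answer: 2

Derivation:
[0] host  ⇒  6 nodes, 4 edges  {1-r->2 1-r->4 3-q->1 5-q->1}
[1] R2 @ {0↦2, 1↦1, 2↦3}  ⇒  4 nodes, 2 edges  {1-r->4 5-q->1}
[2] R2 @ {0↦4, 1↦1, 2↦5}  ⇒  2 nodes, 0 edges  {∅}
halt: no rule applies after step 2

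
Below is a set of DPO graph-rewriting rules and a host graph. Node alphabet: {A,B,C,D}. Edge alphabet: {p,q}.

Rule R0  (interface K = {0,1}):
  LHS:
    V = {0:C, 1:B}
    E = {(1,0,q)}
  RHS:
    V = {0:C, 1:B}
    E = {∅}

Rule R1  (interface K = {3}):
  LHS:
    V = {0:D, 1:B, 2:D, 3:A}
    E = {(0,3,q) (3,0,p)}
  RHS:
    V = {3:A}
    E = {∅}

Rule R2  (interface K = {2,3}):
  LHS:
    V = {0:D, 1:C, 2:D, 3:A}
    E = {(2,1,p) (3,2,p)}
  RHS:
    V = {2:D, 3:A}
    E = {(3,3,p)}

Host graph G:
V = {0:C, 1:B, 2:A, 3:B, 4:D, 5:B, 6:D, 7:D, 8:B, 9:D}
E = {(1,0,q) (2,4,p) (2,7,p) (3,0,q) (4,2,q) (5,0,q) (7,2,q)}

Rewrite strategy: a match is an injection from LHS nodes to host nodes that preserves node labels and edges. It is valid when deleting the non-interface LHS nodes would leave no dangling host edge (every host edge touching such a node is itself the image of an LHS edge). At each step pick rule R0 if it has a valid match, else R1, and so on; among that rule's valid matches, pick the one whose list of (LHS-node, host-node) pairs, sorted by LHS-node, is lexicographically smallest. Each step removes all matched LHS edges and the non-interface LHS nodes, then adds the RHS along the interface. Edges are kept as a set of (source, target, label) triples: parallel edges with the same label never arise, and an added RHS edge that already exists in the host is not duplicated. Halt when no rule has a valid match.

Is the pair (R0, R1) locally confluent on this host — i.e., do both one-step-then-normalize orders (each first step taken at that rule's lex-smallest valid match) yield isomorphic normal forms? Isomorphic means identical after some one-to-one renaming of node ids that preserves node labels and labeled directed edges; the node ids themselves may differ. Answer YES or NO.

Answer: YES

Rewrite trace:
branch R0-first: apply at {0↦0, 1↦1} → |E|=6, then 4 more step(s) → NF |V|=4 |E|=0 V={0:C, 2:A, 5:B, 8:B} E=∅
branch R1-first: apply at {0↦4, 1↦8, 2↦6, 3↦2} → |E|=5, then 4 more step(s) → NF |V|=4 |E|=0 V={0:C, 2:A, 3:B, 5:B} E=∅
graphs isomorphic (equal up to label-preserving node renaming)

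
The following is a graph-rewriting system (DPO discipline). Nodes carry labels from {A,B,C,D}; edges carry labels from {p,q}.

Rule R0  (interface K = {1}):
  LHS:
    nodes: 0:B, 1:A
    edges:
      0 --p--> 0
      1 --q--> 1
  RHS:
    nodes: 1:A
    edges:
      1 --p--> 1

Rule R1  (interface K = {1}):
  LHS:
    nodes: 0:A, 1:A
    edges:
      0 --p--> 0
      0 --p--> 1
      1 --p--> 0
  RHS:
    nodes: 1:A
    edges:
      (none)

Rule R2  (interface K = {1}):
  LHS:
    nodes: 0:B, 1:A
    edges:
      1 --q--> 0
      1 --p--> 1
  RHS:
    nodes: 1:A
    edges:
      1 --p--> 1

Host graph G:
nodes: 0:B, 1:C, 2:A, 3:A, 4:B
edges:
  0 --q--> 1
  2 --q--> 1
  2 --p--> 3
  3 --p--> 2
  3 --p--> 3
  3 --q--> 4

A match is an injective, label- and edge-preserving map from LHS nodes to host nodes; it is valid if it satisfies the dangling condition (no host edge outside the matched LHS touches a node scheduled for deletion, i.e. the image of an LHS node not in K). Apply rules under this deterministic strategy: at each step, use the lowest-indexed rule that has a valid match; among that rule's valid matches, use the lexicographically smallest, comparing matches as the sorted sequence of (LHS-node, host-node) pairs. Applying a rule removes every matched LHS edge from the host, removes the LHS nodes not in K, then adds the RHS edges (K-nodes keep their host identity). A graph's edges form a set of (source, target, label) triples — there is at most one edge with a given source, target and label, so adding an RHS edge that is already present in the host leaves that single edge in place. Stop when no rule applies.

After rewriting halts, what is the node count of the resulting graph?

initial: |V|=5 |E|=6  E = 0-q->1 2-q->1 2-p->3 3-p->2 3-p->3 3-q->4
step 1: apply R2 at {0↦4, 1↦3}  → |V|=4 |E|=5  E = 0-q->1 2-q->1 2-p->3 3-p->2 3-p->3
step 2: apply R1 at {0↦3, 1↦2}  → |V|=3 |E|=2  E = 0-q->1 2-q->1
final graph: no rule applies after step 2
NF nodes: {0:B, 1:C, 2:A}

Answer: 3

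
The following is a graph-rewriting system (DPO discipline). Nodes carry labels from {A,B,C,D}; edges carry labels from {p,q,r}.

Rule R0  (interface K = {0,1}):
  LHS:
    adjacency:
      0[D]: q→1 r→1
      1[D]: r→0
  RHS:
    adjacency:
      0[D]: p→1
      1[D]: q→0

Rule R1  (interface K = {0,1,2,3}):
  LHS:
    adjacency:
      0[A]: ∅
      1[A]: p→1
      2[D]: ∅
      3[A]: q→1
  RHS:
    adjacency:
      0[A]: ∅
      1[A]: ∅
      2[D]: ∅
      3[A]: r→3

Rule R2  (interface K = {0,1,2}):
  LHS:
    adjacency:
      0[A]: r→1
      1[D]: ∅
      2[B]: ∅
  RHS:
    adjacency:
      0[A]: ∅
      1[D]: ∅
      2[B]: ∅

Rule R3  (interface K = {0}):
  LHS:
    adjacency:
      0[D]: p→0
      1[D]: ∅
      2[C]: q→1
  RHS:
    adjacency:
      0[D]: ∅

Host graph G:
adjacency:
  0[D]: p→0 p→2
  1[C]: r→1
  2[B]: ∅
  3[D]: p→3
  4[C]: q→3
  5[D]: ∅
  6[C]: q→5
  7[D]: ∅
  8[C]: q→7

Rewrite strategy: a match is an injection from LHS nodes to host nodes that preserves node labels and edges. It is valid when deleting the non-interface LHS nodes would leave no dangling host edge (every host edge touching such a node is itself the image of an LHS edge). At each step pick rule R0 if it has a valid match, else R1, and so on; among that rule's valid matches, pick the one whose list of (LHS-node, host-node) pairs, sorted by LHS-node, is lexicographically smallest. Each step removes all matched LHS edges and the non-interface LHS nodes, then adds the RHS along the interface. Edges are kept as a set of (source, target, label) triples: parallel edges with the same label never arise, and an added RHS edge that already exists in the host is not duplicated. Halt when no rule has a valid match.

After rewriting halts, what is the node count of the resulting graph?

Answer: 5

Rewrite trace:
initial: |V|=9 |E|=7  E = 0-p->0 0-p->2 1-r->1 3-p->3 4-q->3 6-q->5 8-q->7
step 1: apply R3 at {0↦0, 1↦5, 2↦6}  → |V|=7 |E|=5  E = 0-p->2 1-r->1 3-p->3 4-q->3 8-q->7
step 2: apply R3 at {0↦3, 1↦7, 2↦8}  → |V|=5 |E|=3  E = 0-p->2 1-r->1 4-q->3
normal form: no rule applies after step 2
NF nodes: {0:D, 1:C, 2:B, 3:D, 4:C}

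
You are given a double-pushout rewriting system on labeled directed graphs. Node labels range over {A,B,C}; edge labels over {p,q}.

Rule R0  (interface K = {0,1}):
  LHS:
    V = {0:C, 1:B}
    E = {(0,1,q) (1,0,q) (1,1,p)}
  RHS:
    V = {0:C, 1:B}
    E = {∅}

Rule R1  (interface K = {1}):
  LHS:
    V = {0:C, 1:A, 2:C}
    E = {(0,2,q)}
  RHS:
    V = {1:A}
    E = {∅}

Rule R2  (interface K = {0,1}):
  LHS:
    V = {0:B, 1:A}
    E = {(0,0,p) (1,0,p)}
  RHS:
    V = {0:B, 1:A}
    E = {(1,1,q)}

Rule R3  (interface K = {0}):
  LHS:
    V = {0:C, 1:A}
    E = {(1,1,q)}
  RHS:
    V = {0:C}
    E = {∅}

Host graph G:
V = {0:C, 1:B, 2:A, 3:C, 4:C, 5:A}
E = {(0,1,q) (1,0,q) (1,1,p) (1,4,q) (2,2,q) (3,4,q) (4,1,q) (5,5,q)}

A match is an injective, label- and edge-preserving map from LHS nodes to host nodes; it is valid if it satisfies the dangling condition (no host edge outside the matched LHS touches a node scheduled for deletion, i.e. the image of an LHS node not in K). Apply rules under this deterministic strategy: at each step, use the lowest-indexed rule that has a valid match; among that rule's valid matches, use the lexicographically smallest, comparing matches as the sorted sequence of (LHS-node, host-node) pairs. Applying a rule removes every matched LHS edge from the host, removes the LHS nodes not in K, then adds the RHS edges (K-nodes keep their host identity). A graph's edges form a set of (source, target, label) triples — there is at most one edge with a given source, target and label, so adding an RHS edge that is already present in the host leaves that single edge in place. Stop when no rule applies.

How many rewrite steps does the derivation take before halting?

Answer: 3

Steps:
[0] host  ⇒  6 nodes, 8 edges  {0-q->1 1-q->0 1-p->1 1-q->4 2-q->2 3-q->4 4-q->1 5-q->5}
[1] R0 @ {0↦0, 1↦1}  ⇒  6 nodes, 5 edges  {1-q->4 2-q->2 3-q->4 4-q->1 5-q->5}
[2] R3 @ {0↦0, 1↦2}  ⇒  5 nodes, 4 edges  {1-q->4 3-q->4 4-q->1 5-q->5}
[3] R3 @ {0↦0, 1↦5}  ⇒  4 nodes, 3 edges  {1-q->4 3-q->4 4-q->1}
final graph: no rule applies after step 3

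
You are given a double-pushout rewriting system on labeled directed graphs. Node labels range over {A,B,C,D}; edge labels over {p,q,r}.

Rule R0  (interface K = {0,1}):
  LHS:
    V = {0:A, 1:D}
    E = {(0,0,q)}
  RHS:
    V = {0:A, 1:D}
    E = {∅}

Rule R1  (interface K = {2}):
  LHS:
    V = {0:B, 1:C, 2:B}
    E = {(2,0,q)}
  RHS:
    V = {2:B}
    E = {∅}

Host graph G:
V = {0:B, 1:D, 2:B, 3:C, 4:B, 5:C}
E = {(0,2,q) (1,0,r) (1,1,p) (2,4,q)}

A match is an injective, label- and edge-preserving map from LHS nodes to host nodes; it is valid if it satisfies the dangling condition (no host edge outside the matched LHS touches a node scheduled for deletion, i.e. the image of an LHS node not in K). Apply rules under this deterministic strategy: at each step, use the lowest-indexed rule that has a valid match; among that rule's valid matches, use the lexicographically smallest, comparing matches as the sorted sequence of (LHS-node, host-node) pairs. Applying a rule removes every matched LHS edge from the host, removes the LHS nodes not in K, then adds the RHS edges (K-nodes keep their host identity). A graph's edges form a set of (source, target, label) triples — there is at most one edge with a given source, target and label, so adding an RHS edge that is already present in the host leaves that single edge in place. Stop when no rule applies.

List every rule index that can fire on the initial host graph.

R0: no valid match — LHS pattern not found
R1: 2 valid matches — {0↦4, 1↦3, 2↦2}, {0↦4, 1↦5, 2↦2}

Answer: [R1]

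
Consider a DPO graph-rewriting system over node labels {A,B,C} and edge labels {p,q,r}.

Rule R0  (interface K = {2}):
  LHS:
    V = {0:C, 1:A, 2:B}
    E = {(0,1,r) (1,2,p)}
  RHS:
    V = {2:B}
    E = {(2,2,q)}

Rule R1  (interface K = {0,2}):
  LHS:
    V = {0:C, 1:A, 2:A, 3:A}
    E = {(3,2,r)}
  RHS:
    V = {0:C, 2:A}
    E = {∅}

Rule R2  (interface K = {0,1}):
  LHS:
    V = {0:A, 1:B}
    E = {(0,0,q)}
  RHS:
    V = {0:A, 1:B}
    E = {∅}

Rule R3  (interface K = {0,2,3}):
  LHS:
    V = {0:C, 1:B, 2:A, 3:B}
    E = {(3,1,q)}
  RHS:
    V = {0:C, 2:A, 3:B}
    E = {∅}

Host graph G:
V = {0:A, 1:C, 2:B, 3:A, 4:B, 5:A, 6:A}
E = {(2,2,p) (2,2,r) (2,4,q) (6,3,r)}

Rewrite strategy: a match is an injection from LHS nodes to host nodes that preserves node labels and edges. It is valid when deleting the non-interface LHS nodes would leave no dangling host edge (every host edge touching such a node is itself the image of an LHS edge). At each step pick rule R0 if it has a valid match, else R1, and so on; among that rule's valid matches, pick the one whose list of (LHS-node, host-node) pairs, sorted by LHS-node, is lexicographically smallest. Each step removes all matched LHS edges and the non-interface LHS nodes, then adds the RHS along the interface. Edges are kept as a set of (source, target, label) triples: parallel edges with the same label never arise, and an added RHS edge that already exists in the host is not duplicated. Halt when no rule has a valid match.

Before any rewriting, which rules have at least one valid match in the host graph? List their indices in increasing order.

R0: no valid match — LHS pattern not found
R1: 2 valid matches — {0↦1, 1↦0, 2↦3, 3↦6}, {0↦1, 1↦5, 2↦3, 3↦6}
R2: no valid match — LHS pattern not found
R3: 4 valid matches — {0↦1, 1↦4, 2↦0, 3↦2}, {0↦1, 1↦4, 2↦3, 3↦2}, {0↦1, 1↦4, 2↦5, 3↦2} (+1 more)

Answer: [R1,R3]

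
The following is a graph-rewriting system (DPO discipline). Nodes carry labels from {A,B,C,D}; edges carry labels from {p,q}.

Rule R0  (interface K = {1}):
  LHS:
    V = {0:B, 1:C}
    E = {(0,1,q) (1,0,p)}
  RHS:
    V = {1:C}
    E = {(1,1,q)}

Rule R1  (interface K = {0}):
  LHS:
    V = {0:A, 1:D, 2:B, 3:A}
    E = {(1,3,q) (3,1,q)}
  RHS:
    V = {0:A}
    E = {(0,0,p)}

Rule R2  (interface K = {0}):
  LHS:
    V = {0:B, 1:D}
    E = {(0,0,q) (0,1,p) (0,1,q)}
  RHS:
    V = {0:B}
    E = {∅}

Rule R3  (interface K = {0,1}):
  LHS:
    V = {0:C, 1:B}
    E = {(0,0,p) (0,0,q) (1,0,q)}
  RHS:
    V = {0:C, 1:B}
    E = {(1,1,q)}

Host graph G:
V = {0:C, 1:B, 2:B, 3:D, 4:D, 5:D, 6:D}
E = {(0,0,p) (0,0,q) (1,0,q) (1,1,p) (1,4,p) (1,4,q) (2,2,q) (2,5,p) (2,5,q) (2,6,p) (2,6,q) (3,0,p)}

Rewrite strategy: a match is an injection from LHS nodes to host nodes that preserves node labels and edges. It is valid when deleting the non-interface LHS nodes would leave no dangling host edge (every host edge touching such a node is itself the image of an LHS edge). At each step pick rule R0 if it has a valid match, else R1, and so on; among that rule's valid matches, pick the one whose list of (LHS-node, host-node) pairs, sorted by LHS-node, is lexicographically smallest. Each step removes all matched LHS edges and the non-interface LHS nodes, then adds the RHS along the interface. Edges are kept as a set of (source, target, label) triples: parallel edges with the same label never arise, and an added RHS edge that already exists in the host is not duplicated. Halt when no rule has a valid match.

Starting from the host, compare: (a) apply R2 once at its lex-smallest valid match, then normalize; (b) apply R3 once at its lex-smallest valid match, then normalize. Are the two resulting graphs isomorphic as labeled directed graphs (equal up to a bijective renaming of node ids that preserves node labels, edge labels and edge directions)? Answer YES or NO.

Answer: YES

Rewrite trace:
branch R2-first: apply at {0↦2, 1↦5} → |E|=9, then 2 more step(s) → NF |V|=5 |E|=4 V={0:C, 1:B, 2:B, 3:D, 6:D} E=1-p->1 2-p->6 2-q->6 3-p->0
branch R3-first: apply at {0↦0, 1↦1} → |E|=10, then 2 more step(s) → NF |V|=5 |E|=4 V={0:C, 1:B, 2:B, 3:D, 6:D} E=1-p->1 2-p->6 2-q->6 3-p->0
graphs isomorphic (equal up to label-preserving node renaming)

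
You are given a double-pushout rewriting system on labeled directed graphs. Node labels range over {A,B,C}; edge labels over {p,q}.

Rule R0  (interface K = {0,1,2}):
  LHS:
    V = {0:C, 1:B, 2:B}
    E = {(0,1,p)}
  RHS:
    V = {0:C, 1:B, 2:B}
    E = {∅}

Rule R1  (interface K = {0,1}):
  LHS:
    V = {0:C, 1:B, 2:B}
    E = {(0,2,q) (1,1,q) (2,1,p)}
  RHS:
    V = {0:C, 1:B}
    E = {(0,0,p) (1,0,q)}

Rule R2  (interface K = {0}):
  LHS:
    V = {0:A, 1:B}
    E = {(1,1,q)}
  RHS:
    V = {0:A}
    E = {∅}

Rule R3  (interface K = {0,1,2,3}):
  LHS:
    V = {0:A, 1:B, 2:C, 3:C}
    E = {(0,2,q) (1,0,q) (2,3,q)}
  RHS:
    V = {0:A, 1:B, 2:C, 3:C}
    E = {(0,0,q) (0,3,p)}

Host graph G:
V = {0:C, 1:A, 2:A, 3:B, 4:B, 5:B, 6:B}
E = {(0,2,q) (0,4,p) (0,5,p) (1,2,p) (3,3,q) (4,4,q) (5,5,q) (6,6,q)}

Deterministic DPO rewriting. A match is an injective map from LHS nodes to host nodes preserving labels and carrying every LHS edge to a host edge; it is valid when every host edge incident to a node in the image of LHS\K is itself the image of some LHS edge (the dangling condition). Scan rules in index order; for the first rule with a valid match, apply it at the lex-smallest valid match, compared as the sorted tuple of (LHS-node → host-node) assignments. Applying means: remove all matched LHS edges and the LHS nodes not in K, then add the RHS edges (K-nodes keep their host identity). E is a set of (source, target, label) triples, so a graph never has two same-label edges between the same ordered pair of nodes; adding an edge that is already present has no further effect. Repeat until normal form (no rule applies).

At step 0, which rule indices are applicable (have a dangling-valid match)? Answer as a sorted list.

R0: 6 valid matches — {0↦0, 1↦4, 2↦3}, {0↦0, 1↦4, 2↦5}, {0↦0, 1↦4, 2↦6} (+3 more)
R1: no valid match — LHS pattern not found
R2: 4 valid matches — {0↦1, 1↦3}, {0↦1, 1↦6}, {0↦2, 1↦3} (+1 more)
R3: no valid match — LHS pattern not found

Answer: [R0,R2]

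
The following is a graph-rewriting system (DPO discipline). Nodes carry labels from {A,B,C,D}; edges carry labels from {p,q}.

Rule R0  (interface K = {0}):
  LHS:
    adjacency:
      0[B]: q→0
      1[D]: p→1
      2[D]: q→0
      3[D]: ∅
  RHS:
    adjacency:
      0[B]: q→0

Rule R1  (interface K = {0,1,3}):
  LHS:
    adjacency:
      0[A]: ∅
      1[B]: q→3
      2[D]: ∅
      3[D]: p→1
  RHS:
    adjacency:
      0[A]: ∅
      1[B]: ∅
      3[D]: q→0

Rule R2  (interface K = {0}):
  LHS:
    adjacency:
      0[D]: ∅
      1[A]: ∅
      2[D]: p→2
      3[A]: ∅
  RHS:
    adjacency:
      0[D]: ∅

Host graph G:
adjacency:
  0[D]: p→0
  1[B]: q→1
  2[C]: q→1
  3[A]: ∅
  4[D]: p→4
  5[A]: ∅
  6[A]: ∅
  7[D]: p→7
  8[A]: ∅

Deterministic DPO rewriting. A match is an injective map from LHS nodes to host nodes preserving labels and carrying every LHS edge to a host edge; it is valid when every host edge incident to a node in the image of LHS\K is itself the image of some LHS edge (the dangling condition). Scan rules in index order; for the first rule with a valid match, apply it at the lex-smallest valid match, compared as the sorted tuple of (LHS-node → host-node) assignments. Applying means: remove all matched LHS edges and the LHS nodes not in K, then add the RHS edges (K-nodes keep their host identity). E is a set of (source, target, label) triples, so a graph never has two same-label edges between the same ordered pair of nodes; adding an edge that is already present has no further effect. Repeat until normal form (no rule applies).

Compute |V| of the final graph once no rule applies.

start.  V:9 E:5  edges: 0-p->0 1-q->1 2-q->1 4-p->4 7-p->7
1. fire R2 via {0↦0, 1↦3, 2↦4, 3↦5}  →  V:6 E:4  edges: 0-p->0 1-q->1 2-q->1 7-p->7
2. fire R2 via {0↦0, 1↦6, 2↦7, 3↦8}  →  V:3 E:3  edges: 0-p->0 1-q->1 2-q->1
normal form: no rule applies after step 2
NF nodes: {0:D, 1:B, 2:C}

Answer: 3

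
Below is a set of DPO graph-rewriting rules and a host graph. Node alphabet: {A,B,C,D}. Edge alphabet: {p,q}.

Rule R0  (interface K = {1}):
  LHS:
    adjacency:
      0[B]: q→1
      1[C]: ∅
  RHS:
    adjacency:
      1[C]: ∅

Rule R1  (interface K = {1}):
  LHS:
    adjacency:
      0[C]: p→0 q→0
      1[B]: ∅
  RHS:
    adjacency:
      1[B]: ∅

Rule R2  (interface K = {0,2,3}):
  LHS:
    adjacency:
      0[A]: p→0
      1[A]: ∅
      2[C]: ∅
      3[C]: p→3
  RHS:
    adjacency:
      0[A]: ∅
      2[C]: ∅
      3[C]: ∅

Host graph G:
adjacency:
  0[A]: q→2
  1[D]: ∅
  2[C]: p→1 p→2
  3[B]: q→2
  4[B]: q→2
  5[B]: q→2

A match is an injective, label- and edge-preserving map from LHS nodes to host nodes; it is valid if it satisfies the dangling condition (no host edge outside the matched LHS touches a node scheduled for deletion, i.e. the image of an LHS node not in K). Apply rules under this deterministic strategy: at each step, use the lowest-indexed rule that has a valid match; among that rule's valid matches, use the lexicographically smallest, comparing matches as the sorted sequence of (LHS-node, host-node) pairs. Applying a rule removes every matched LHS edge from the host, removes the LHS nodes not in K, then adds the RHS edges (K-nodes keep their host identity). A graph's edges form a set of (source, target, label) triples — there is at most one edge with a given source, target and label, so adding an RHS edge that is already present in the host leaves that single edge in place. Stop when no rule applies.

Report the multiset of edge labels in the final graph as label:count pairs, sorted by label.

initial: |V|=6 |E|=6  E = 0-q->2 2-p->1 2-p->2 3-q->2 4-q->2 5-q->2
step 1: apply R0 at {0↦3, 1↦2}  → |V|=5 |E|=5  E = 0-q->2 2-p->1 2-p->2 4-q->2 5-q->2
step 2: apply R0 at {0↦4, 1↦2}  → |V|=4 |E|=4  E = 0-q->2 2-p->1 2-p->2 5-q->2
step 3: apply R0 at {0↦5, 1↦2}  → |V|=3 |E|=3  E = 0-q->2 2-p->1 2-p->2
normal form: no rule applies after step 3
NF edges: [(0, 2, 'q'), (2, 1, 'p'), (2, 2, 'p')]

Answer: p:2 q:1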